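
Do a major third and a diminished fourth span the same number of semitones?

A major third = 4 semitones = a diminished fourth; enharmonically equal.

Yes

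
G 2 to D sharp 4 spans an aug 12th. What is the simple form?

augmented 5th

Take out an octave (7 from the number): 12 − 7 = 5.
That makes an augmented twelfth a compound augmented fifth — an octave plus an augmented fifth.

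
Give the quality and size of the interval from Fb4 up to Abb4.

F to A spans three letter names (F-G-A) — that makes it a third of some quality.
Fb4 to Abb4 is 3 semitones, a half step short of the major third (4), so this is minor.

minor third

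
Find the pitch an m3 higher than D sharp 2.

F sharp 2

Counting three letter names up from D lands on F.
A minor third spans 3 semitones, so from D#2 the target pitch is F#2.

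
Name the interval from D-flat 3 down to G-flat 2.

perfect fifth

Descending from Db3 to Gb2 is the same interval as ascending Gb2 to Db3.
G to D spans five letter names (G-A-B-C-D), so the interval is some kind of fifth.
Gb2 to Db3 is 7 semitones, matching the perfect fifth exactly, so the quality is perfect.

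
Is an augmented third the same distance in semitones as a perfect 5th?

No

An augmented third is 5 semitones but a perfect fifth is 7 semitones — different sizes.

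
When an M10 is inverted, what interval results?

m6

First reduce the compound major tenth to its simple form, a major third.
The rule of nine gives the new number: 9 − 3 = 6, so a third becomes a sixth.
The quality also flips — major becomes minor — giving a minor sixth.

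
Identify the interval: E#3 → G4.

E to G spans three letter names (E-F-G), plus an octave: a tenth.
The major tenth is 16 semitones; here we have 14, two semitones narrower: diminished.
(Equivalently, a compound diminished third: a diminished third plus an octave.)

diminished tenth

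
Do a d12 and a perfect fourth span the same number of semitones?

No

A diminished twelfth is 18 semitones but a perfect fourth is 5 semitones — different sizes.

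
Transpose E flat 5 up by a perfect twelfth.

B flat 6

The twelfth's letter: E up five letter names plus an octave → B.
A perfect twelfth is 19 semitones; 19 semitones up from Eb5 gives Bb6.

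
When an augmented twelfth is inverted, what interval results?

diminished 4th

First reduce the compound augmented twelfth to its simple form, an augmented fifth.
Interval numbers invert to sum to nine: 5 + 4 = 9, so a fifth inverts to a fourth.
Quality inverts too: augmented becomes diminished. That makes the inversion a diminished fourth.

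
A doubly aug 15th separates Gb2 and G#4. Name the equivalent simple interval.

doubly augmented 8th

Take out an octave (7 from the number): 15 − 7 = 8.
That makes a doubly augmented fifteenth a compound doubly augmented octave — an octave plus a doubly augmented octave.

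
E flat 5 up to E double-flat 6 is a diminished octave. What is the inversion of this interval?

The rule of nine gives the new number: 9 − 8 = 1, so an octave becomes a unison.
And diminished becomes augmented under inversion, so we get an augmented unison.

augmented unison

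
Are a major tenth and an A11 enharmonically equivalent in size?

No

A major tenth is 16 semitones but an augmented eleventh is 18 semitones — different sizes.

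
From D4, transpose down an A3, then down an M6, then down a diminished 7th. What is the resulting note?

An augmented third down from D4 is Bbb3.
Bbb3 down a major sixth → Dbb3 (9 semitones).
Down a diminished seventh from Dbb3: Eb2 (9 semitones down).

Eb2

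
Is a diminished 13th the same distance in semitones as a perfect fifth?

No

19 semitones (diminished thirteenth) vs 7 semitones (perfect fifth): not equal.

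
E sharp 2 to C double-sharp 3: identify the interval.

M6

E to C spans six letter names (E-F-G-A-B-C) — that makes it a sixth of some quality.
Counting semitones, E#2→C##3 is 9, which is the major sixth.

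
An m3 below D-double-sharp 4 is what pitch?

Three letter names down from D: B.
A minor third is 3 semitones; 3 semitones down from D##4 gives B##3.

B-double-sharp 3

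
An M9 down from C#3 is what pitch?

Two letters down from C (plus an octave) reaches B.
A major ninth is 14 semitones; 14 semitones down from C#3 gives B1.

B1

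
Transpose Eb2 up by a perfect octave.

An octave keeps the letter name E, an octave up from E.
A perfect octave is 12 semitones; 12 semitones up from Eb2 gives Eb3.

Eb3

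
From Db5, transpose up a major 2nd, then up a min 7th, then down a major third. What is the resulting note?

Bbb5

Up a major second from Db5: Eb5 (2 semitones up).
Eb5 up a minor seventh → Db6 (10 semitones).
Down a major third from Db6: Bbb5 (4 semitones down).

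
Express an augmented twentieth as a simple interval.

augmented 6th

Each octave removed subtracts seven from the number: 20 − 14 = 6.
Quality carries through unchanged, so the simple form is an augmented sixth.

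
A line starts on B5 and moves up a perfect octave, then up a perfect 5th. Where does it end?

A perfect octave up from B5 is B6.
Up a perfect fifth from B6: F#7 (7 semitones up).

F#7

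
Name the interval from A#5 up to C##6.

M3

A to C spans three letter names (A-B-C) — that makes it a third of some quality.
A#5 to C##6 is 4 semitones, matching the major third exactly, so the quality is major.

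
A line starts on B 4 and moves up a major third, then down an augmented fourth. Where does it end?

Up a major third from B4: D#5 (4 semitones up).
D#5 down an augmented fourth → A4 (6 semitones).

A 4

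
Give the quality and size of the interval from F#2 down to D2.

Descending from F#2 to D2 is the same interval as ascending D2 to F#2.
D to F spans three letter names (D-E-F) — that makes it a third of some quality.
The major third spans 4 semitones, and D2 to F#2 is exactly 4 semitones — so this is a major third.

major 3rd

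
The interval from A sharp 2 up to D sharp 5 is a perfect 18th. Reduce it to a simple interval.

Take out 2 octaves (14 from the number): 18 − 14 = 4.
So a perfect eighteenth is 2 octaves plus a perfect fourth. The quality is unchanged.

perfect fourth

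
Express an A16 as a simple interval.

augmented 2nd

Take out 2 octaves (14 from the number): 16 − 14 = 2.
So an augmented sixteenth is 2 octaves plus an augmented second. The quality is unchanged.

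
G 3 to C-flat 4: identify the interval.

d4

G to C spans four letter names (G-A-B-C) — that makes it a fourth of some quality.
G3 to Cb4 spans 4 semitones — one semitone narrower than the perfect fourth (5) — giving a diminished fourth.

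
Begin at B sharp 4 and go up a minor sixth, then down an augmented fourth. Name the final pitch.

Up a minor sixth from B#4: G#5 (8 semitones up).
Down an augmented fourth from G#5: D5 (6 semitones down).

D 5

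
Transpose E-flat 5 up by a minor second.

Counting two letter names up from E lands on F.
A minor second is 1 semitone; 1 semitone up from Eb5 gives Fb5.

F-flat 5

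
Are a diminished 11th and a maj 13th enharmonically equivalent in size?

16 semitones (diminished eleventh) vs 21 semitones (major thirteenth): not equal.

No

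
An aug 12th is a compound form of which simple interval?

Each octave removed subtracts seven from the number: 12 − 7 = 5.
So an augmented twelfth is an octave plus an augmented fifth. The quality is unchanged.

A5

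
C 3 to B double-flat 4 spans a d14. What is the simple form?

Each octave removed subtracts seven from the number: 14 − 7 = 7.
That makes a diminished fourteenth a compound diminished seventh — an octave plus a diminished seventh.

diminished seventh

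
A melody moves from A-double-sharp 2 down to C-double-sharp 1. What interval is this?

major 13th

Descending from A##2 to C##1 is the same interval as ascending C##1 to A##2.
C to A spans six letter names (C-D-E-F-G-A), plus an octave — that makes it a thirteenth of some quality.
The major thirteenth spans 21 semitones, and C##1 to A##2 is exactly 21 semitones — so this is a major thirteenth.
(Equivalently, a compound major sixth: a major sixth plus an octave.)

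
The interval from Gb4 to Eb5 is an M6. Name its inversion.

The rule of nine gives the new number: 9 − 6 = 3, so a sixth becomes a third.
The quality also flips — major becomes minor — giving a minor third.

m3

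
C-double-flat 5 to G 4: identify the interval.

doubly diminished fourth

Descending from Cbb5 to G4 is the same interval as ascending G4 to Cbb5.
G to C spans four letter names (G-A-B-C) — that makes it a fourth of some quality.
G4 to Cbb5 spans 3 semitones — two semitones narrower than the perfect fourth (5) — giving a doubly diminished fourth.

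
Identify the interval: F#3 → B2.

perfect fifth

Descending from F#3 to B2 is the same interval as ascending B2 to F#3.
B to F spans five letter names (B-C-D-E-F), so the interval is some kind of fifth.
Counting semitones, B2→F#3 is 7, which is the perfect fifth.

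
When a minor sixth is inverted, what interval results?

major 3rd

Interval numbers invert to sum to nine: 6 + 3 = 9, so a sixth inverts to a third.
And minor becomes major under inversion, so we get a major third.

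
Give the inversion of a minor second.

major seventh

Interval numbers invert to sum to nine: 2 + 7 = 9, so a second inverts to a seventh.
And minor becomes major under inversion, so we get a major seventh.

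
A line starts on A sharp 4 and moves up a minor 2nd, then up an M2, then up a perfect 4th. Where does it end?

F sharp 5

Up a minor second from A#4: B4 (1 semitone up).
B4 up a major second → C#5 (2 semitones).
Up a perfect fourth from C#5: F#5 (5 semitones up).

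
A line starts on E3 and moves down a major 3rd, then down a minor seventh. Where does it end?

D2

Down a major third from E3: C3 (4 semitones down).
C3 down a minor seventh → D2 (10 semitones).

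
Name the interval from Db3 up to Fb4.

D to F spans three letter names (D-E-F), plus an octave — that makes it a tenth of some quality.
A major tenth would be 16 semitones, but Db3 to Fb4 is 15 — one semitone narrower, making it a minor tenth.
(Equivalently, a compound minor third: a minor third plus an octave.)

minor tenth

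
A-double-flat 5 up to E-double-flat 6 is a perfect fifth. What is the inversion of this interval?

perfect fourth

Inverted interval numbers add to nine, so a fifth pairs with a fourth (5 + 4 = 9).
And perfect stays perfect under inversion, so we get a perfect fourth.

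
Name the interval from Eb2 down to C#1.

d10

Descending from Eb2 to C#1 is the same interval as ascending C#1 to Eb2.
C to E spans three letter names (C-D-E), plus an octave: a tenth.
A major tenth would be 16 semitones; C#1 to Eb2 is 14, two semitones narrower, so the interval is diminished.
(Equivalently, a compound diminished third: a diminished third plus an octave.)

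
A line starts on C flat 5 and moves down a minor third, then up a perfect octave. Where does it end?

Cb5 down a minor third → Ab4 (3 semitones).
Ab4 up a perfect octave → Ab5 (12 semitones).

A flat 5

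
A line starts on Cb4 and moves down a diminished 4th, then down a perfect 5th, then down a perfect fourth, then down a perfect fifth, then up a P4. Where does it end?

A diminished fourth down from Cb4 is G3.
A perfect fifth down from G3 is C3.
C3 down a perfect fourth → G2 (5 semitones).
Down a perfect fifth from G2: C2 (7 semitones down).
Up a perfect fourth from C2: F2 (5 semitones up).

F2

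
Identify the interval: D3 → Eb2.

Descending from D3 to Eb2 is the same interval as ascending Eb2 to D3.
E to D spans seven letter names (E-F-G-A-B-C-D) — that makes it a seventh of some quality.
Counting semitones, Eb2→D3 is 11, which is the major seventh.

major 7th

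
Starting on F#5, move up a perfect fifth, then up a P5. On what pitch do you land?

F#5 up a perfect fifth → C#6 (7 semitones).
C#6 up a perfect fifth → G#6 (7 semitones).

G#6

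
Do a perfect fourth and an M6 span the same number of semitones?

5 semitones (perfect fourth) vs 9 semitones (major sixth): not equal.

No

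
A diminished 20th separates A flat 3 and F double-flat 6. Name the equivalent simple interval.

diminished 6th

Each octave removed subtracts seven from the number: 20 − 14 = 6.
Quality carries through unchanged, so the simple form is a diminished sixth.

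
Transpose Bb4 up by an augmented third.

D#5

The third takes the letter from B up to D.
An augmented third spans 5 semitones, so from Bb4 the target pitch is D#5.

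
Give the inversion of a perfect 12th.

First reduce the compound perfect twelfth to its simple form, a perfect fifth.
Inverted interval numbers add to nine, so a fifth pairs with a fourth (5 + 4 = 9).
The quality also flips — perfect stays perfect — giving a perfect fourth.

P4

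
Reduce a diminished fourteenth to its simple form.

Take out an octave (7 from the number): 14 − 7 = 7.
So a diminished fourteenth is an octave plus a diminished seventh. The quality is unchanged.

diminished 7th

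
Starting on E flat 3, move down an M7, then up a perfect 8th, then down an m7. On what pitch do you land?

Eb3 down a major seventh → Fb2 (11 semitones).
Up a perfect octave from Fb2: Fb3 (12 semitones up).
A minor seventh down from Fb3 is Gb2.

G flat 2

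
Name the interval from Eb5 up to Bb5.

E to B spans five letter names (E-F-G-A-B): a fifth.
Eb5 to Bb5 is 7 semitones, matching the perfect fifth exactly, so the quality is perfect.

perfect 5th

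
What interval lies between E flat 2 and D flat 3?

minor seventh

E to D spans seven letter names (E-F-G-A-B-C-D) — that makes it a seventh of some quality.
Eb2 to Db3 is 10 semitones, a half step short of the major seventh (11), so this is minor.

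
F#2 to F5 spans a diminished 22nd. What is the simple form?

d8

Each octave removed subtracts seven from the number: 22 − 14 = 8.
Quality carries through unchanged, so the simple form is a diminished octave.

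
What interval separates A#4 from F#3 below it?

major tenth

Descending from A#4 to F#3 is the same interval as ascending F#3 to A#4.
F to A spans three letter names (F-G-A), plus an octave — that makes it a tenth of some quality.
Counting semitones, F#3→A#4 is 16, which is the major tenth.
(Equivalently, a compound major third: a major third plus an octave.)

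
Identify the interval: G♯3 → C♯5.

G to C spans four letter names (G-A-B-C), plus an octave, so the interval is some kind of eleventh.
Counting semitones, G#3→C#5 is 17, which is the perfect eleventh.
(Equivalently, a compound perfect fourth: a perfect fourth plus an octave.)

perfect eleventh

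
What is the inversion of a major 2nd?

The rule of nine gives the new number: 9 − 2 = 7, so a second becomes a seventh.
And major becomes minor under inversion, so we get a minor seventh.

minor 7th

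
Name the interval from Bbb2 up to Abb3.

m7

B to A spans seven letter names (B-C-D-E-F-G-A), so the interval is some kind of seventh.
A major seventh would be 11 semitones, but Bbb2 to Abb3 is 10 — one semitone narrower, making it a minor seventh.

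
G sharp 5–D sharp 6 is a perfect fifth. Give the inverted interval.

The rule of nine gives the new number: 9 − 5 = 4, so a fifth becomes a fourth.
The quality also flips — perfect stays perfect — giving a perfect fourth.

perfect 4th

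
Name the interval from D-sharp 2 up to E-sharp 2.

major 2nd

D to E spans two letter names (D-E): a second.
The major second spans 2 semitones, and D#2 to E#2 is exactly 2 semitones — so this is a major second.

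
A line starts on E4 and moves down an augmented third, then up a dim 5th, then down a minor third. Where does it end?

Ebb4

Down an augmented third from E4: Cb4 (5 semitones down).
Cb4 up a diminished fifth → Gbb4 (6 semitones).
Gbb4 down a minor third → Ebb4 (3 semitones).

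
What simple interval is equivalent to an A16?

Each octave removed subtracts seven from the number: 16 − 14 = 2.
So an augmented sixteenth is 2 octaves plus an augmented second. The quality is unchanged.

A2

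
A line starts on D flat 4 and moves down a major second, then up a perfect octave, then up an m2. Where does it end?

A major second down from Db4 is Cb4.
Cb4 up a perfect octave → Cb5 (12 semitones).
A minor second up from Cb5 is Dbb5.

D double-flat 5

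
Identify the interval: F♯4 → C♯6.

F to C spans five letter names (F-G-A-B-C), plus an octave: a twelfth.
The perfect twelfth spans 19 semitones, and F#4 to C#6 is exactly 19 semitones — so this is a perfect twelfth.
(Equivalently, a compound perfect fifth: a perfect fifth plus an octave.)

perfect twelfth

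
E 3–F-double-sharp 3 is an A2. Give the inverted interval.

d7

Interval numbers invert to sum to nine: 2 + 7 = 9, so a second inverts to a seventh.
And augmented becomes diminished under inversion, so we get a diminished seventh.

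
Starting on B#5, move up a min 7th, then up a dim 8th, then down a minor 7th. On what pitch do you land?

B6

Up a minor seventh from B#5: A#6 (10 semitones up).
A#6 up a diminished octave → A7 (11 semitones).
A minor seventh down from A7 is B6.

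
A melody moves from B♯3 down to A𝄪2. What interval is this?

Descending from B#3 to A##2 is the same interval as ascending A##2 to B#3.
A to B spans two letter names (A-B), plus an octave, so the interval is some kind of ninth.
A##2 to B#3 is 13 semitones, a half step short of the major ninth (14), so this is minor.
(Equivalently, a compound minor second: a minor second plus an octave.)

minor ninth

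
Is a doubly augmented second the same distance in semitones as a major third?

A doubly augmented second = 4 semitones = a major third; enharmonically equal.

Yes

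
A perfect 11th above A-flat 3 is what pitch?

Counting four letter names plus an octave up from A lands on D.
A perfect eleventh is 17 semitones; 17 semitones up from Ab3 gives Db5.

D-flat 5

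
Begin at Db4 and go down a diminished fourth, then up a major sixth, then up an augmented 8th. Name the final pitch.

F##5

Db4 down a diminished fourth → A3 (4 semitones).
A3 up a major sixth → F#4 (9 semitones).
An augmented octave up from F#4 is F##5.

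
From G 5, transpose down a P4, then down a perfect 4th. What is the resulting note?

A 4

G5 down a perfect fourth → D5 (5 semitones).
A perfect fourth down from D5 is A4.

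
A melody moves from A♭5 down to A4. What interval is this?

Descending from Ab5 to A4 is the same interval as ascending A4 to Ab5.
A to A is the same letter name, plus an octave, so the interval is some kind of octave.
A perfect octave would be 12 semitones; A4 to Ab5 is 11, one semitone narrower, so the interval is diminished.

diminished octave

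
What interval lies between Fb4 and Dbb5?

F to D spans six letter names (F-G-A-B-C-D): a sixth.
A major sixth would be 9 semitones, but Fb4 to Dbb5 is 8 — one semitone narrower, making it a minor sixth.

minor sixth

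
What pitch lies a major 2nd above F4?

The second takes the letter from F up to G.
A major second spans 2 semitones, so from F4 the target pitch is G4.

G4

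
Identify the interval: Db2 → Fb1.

Descending from Db2 to Fb1 is the same interval as ascending Fb1 to Db2.
F to D spans six letter names (F-G-A-B-C-D), so the interval is some kind of sixth.
Fb1 to Db2 is 9 semitones, matching the major sixth exactly, so the quality is major.

major 6th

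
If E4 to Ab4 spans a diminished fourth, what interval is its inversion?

augmented 5th

The rule of nine gives the new number: 9 − 4 = 5, so a fourth becomes a fifth.
And diminished becomes augmented under inversion, so we get an augmented fifth.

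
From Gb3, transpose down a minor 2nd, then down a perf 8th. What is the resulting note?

A minor second down from Gb3 is F3.
Down a perfect octave from F3: F2 (12 semitones down).

F2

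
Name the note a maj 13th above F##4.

The thirteenth's letter: F up six letter names plus an octave → D.
Moving 21 semitones up from F##4 (the size of a major thirteenth) reaches D##6.

D##6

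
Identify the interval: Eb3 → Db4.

minor seventh

E to D spans seven letter names (E-F-G-A-B-C-D), so the interval is some kind of seventh.
A major seventh would be 11 semitones, but Eb3 to Db4 is 10 — one semitone narrower, making it a minor seventh.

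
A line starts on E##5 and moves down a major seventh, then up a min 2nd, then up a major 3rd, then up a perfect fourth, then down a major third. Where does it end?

A major seventh down from E##5 is F##4.
F##4 up a minor second → G#4 (1 semitone).
G#4 up a major third → B#4 (4 semitones).
A perfect fourth up from B#4 is E#5.
Down a major third from E#5: C#5 (4 semitones down).

C#5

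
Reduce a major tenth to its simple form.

Each octave removed subtracts seven from the number: 10 − 7 = 3.
That makes a major tenth a compound major third — an octave plus a major third.

major third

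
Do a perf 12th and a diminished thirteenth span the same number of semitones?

Both span 19 semitones: a perfect twelfth and a diminished thirteenth are the same chromatic distance.

Yes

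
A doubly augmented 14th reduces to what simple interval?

Take out an octave (7 from the number): 14 − 7 = 7.
That makes a doubly augmented fourteenth a compound doubly augmented seventh — an octave plus a doubly augmented seventh.

doubly augmented seventh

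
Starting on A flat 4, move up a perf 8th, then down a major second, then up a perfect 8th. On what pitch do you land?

G flat 6

Ab4 up a perfect octave → Ab5 (12 semitones).
A major second down from Ab5 is Gb5.
A perfect octave up from Gb5 is Gb6.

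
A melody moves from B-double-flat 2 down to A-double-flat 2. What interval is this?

Descending from Bbb2 to Abb2 is the same interval as ascending Abb2 to Bbb2.
A to B spans two letter names (A-B) — that makes it a second of some quality.
Counting semitones, Abb2→Bbb2 is 2, which is the major second.

major second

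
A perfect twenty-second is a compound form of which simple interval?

Each octave removed subtracts seven from the number: 22 − 14 = 8.
That makes a perfect twenty-second a compound perfect octave — 2 octaves plus a perfect octave.

P8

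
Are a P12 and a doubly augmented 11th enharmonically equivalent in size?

A perfect twelfth spans 19 semitones, and a doubly augmented eleventh also spans 19 semitones — they're enharmonic.

Yes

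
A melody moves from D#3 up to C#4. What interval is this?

minor seventh

D to C spans seven letter names (D-E-F-G-A-B-C): a seventh.
A major seventh would be 11 semitones, but D#3 to C#4 is 10 — one semitone narrower, making it a minor seventh.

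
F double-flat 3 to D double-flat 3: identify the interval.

m3

Descending from Fbb3 to Dbb3 is the same interval as ascending Dbb3 to Fbb3.
D to F spans three letter names (D-E-F), so the interval is some kind of third.
At 3 semitones, Dbb3→Fbb3 falls one short of a major third: minor.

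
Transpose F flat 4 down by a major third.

D double-flat 4

Counting three letter names down from F lands on D.
A major third is 4 semitones; 4 semitones down from Fb4 gives Dbb4.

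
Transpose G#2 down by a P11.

The eleventh's letter: G down four letter names plus an octave → D.
A perfect eleventh spans 17 semitones, so from G#2 the target pitch is D#1.

D#1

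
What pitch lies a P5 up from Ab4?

Five letter names up from A: E.
Moving 7 semitones up from Ab4 (the size of a perfect fifth) reaches Eb5.

Eb5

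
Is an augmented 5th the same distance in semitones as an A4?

8 semitones (augmented fifth) vs 6 semitones (augmented fourth): not equal.

No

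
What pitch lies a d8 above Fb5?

Fbb6

For an octave the letter name doesn't change: still F, an octave up.
Moving 11 semitones up from Fb5 (the size of a diminished octave) reaches Fbb6.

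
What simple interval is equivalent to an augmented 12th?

augmented 5th

Subtracting seven from the interval number removes an octave: 12 − 7 = 5.
Quality carries through unchanged, so the simple form is an augmented fifth.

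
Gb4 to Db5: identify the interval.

G to D spans five letter names (G-A-B-C-D) — that makes it a fifth of some quality.
Gb4 to Db5 is 7 semitones, matching the perfect fifth exactly, so the quality is perfect.

perfect fifth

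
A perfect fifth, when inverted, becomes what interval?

Inverted interval numbers add to nine, so a fifth pairs with a fourth (5 + 4 = 9).
And perfect stays perfect under inversion, so we get a perfect fourth.

perfect 4th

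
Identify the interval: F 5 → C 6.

F to C spans five letter names (F-G-A-B-C), so the interval is some kind of fifth.
The perfect fifth spans 7 semitones, and F5 to C6 is exactly 7 semitones — so this is a perfect fifth.

perfect fifth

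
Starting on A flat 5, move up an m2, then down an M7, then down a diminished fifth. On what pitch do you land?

F flat 4

A minor second up from Ab5 is Bbb5.
Down a major seventh from Bbb5: Cbb5 (11 semitones down).
Down a diminished fifth from Cbb5: Fb4 (6 semitones down).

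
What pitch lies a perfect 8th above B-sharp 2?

An octave keeps the letter name B, an octave up from B.
Moving 12 semitones up from B#2 (the size of a perfect octave) reaches B#3.

B-sharp 3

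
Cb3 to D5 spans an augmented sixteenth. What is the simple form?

Each octave removed subtracts seven from the number: 16 − 14 = 2.
Quality carries through unchanged, so the simple form is an augmented second.

augmented second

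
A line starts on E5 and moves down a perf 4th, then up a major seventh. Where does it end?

A perfect fourth down from E5 is B4.
A major seventh up from B4 is A#5.

A#5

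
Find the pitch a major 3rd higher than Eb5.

Counting three letter names up from E lands on G.
A major third is 4 semitones; 4 semitones up from Eb5 gives G5.

G5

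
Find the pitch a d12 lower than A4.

Counting five letter names plus an octave down from A lands on D.
A diminished twelfth spans 18 semitones, so from A4 the target pitch is D#3.

D#3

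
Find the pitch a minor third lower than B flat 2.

G 2

Counting three letter names down from B lands on G.
A minor third spans 3 semitones, so from Bb2 the target pitch is G2.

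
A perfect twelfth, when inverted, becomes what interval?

perfect 4th

First reduce the compound perfect twelfth to its simple form, a perfect fifth.
The rule of nine gives the new number: 9 − 5 = 4, so a fifth becomes a fourth.
Quality inverts too: perfect stays perfect. That makes the inversion a perfect fourth.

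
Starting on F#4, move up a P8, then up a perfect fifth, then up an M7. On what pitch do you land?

B#6

A perfect octave up from F#4 is F#5.
Up a perfect fifth from F#5: C#6 (7 semitones up).
A major seventh up from C#6 is B#6.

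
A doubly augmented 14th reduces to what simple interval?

AA7

Take out an octave (7 from the number): 14 − 7 = 7.
So a doubly augmented fourteenth is an octave plus a doubly augmented seventh. The quality is unchanged.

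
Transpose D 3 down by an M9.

C 2

Two letters down from D (plus an octave) reaches C.
Moving 14 semitones down from D3 (the size of a major ninth) reaches C2.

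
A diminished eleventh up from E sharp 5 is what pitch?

A 6

The eleventh's letter: E up four letter names plus an octave → A.
A diminished eleventh is 16 semitones; 16 semitones up from E#5 gives A6.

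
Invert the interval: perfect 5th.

perfect 4th

Inverted interval numbers add to nine, so a fifth pairs with a fourth (5 + 4 = 9).
The quality also flips — perfect stays perfect — giving a perfect fourth.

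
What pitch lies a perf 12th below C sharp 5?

F sharp 3

Counting five letter names plus an octave down from C lands on F.
A perfect twelfth spans 19 semitones, so from C#5 the target pitch is F#3.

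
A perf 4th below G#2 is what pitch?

Four letter names down from G: D.
A perfect fourth spans 5 semitones, so from G#2 the target pitch is D#2.

D#2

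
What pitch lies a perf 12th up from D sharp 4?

The twelfth's letter: D up five letter names plus an octave → A.
A perfect twelfth spans 19 semitones, so from D#4 the target pitch is A#5.

A sharp 5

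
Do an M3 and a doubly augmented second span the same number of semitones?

Yes

Both span 4 semitones: a major third and a doubly augmented second are the same chromatic distance.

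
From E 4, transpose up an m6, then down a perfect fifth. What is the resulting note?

Up a minor sixth from E4: C5 (8 semitones up).
C5 down a perfect fifth → F4 (7 semitones).

F 4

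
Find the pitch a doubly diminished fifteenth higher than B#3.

The letter stays B (same as the start), shifted two octaves up.
Moving 22 semitones up from B#3 (the size of a doubly diminished fifteenth) reaches Bb5.

Bb5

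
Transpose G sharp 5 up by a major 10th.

B sharp 6

Three letters up from G (plus an octave) reaches B.
Moving 16 semitones up from G#5 (the size of a major tenth) reaches B#6.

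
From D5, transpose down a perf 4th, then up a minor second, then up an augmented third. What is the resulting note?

D5 down a perfect fourth → A4 (5 semitones).
A4 up a minor second → Bb4 (1 semitone).
Bb4 up an augmented third → D#5 (5 semitones).

D#5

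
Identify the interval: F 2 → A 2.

F to A spans three letter names (F-G-A), so the interval is some kind of third.
F2 to A2 is 4 semitones, matching the major third exactly, so the quality is major.

M3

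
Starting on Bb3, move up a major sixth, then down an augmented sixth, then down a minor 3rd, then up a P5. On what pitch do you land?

Db4

Up a major sixth from Bb3: G4 (9 semitones up).
An augmented sixth down from G4 is Bbb3.
A minor third down from Bbb3 is Gb3.
A perfect fifth up from Gb3 is Db4.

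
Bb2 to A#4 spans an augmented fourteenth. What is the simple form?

Each octave removed subtracts seven from the number: 14 − 7 = 7.
So an augmented fourteenth is an octave plus an augmented seventh. The quality is unchanged.

augmented 7th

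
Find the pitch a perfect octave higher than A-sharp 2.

A-sharp 3

The letter stays A (same as the start), shifted an octave up.
Moving 12 semitones up from A#2 (the size of a perfect octave) reaches A#3.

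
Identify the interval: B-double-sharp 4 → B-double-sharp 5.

perfect octave

B to B is the same letter name, plus an octave: an octave.
The perfect octave spans 12 semitones, and B##4 to B##5 is exactly 12 semitones — so this is a perfect octave.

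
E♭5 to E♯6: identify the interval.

E to E is the same letter name, plus an octave — that makes it an octave of some quality.
Eb5 to E#6 spans 14 semitones — two semitones wider than the perfect octave (12) — giving a doubly augmented octave.

doubly augmented octave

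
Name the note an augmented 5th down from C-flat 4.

The fifth takes the letter from C down to F.
An augmented fifth spans 8 semitones, so from Cb4 the target pitch is Fbb3.

F-double-flat 3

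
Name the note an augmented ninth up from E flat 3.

F sharp 4

The ninth's letter: E up two letter names plus an octave → F.
An augmented ninth spans 15 semitones, so from Eb3 the target pitch is F#4.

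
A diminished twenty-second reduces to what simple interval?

diminished 8th

Each octave removed subtracts seven from the number: 22 − 14 = 8.
That makes a diminished twenty-second a compound diminished octave — 2 octaves plus a diminished octave.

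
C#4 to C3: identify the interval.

augmented 8th

Descending from C#4 to C3 is the same interval as ascending C3 to C#4.
C to C is the same letter name, plus an octave, so the interval is some kind of octave.
The perfect octave is 12 semitones; here we have 13, one semitone wider: augmented.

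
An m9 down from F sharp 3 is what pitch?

E sharp 2

Counting two letter names plus an octave down from F lands on E.
Moving 13 semitones down from F#3 (the size of a minor ninth) reaches E#2.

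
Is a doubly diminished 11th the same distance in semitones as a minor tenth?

Yes

A doubly diminished eleventh spans 15 semitones, and a minor tenth also spans 15 semitones — they're enharmonic.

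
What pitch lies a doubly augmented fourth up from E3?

A##3

Counting four letter names up from E lands on A.
Moving 7 semitones up from E3 (the size of a doubly augmented fourth) reaches A##3.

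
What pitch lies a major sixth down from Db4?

Fb3

The sixth takes the letter from D down to F.
Moving 9 semitones down from Db4 (the size of a major sixth) reaches Fb3.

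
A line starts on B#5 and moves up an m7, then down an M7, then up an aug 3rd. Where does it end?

D##6

A minor seventh up from B#5 is A#6.
Down a major seventh from A#6: B5 (11 semitones down).
An augmented third up from B5 is D##6.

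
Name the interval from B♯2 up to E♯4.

perfect eleventh

B to E spans four letter names (B-C-D-E), plus an octave — that makes it an eleventh of some quality.
The perfect eleventh spans 17 semitones, and B#2 to E#4 is exactly 17 semitones — so this is a perfect eleventh.
(Equivalently, a compound perfect fourth: a perfect fourth plus an octave.)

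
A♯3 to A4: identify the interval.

A to A is the same letter name, plus an octave: an octave.
A perfect octave would be 12 semitones; A#3 to A4 is 11, one semitone narrower, so the interval is diminished.

d8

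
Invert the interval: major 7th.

minor second

Inverted interval numbers add to nine, so a seventh pairs with a second (7 + 2 = 9).
The quality also flips — major becomes minor — giving a minor second.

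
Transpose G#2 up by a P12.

D#4

Counting five letter names plus an octave up from G lands on D.
A perfect twelfth spans 19 semitones, so from G#2 the target pitch is D#4.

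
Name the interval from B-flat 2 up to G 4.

B to G spans six letter names (B-C-D-E-F-G), plus an octave, so the interval is some kind of thirteenth.
Bb2 to G4 is 21 semitones, matching the major thirteenth exactly, so the quality is major.
(Equivalently, a compound major sixth: a major sixth plus an octave.)

major 13th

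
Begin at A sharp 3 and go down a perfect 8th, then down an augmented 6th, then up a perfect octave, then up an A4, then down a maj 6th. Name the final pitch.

A#3 down a perfect octave → A#2 (12 semitones).
An augmented sixth down from A#2 is C2.
A perfect octave up from C2 is C3.
An augmented fourth up from C3 is F#3.
F#3 down a major sixth → A2 (9 semitones).

A 2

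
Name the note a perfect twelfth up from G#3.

The twelfth's letter: G up five letter names plus an octave → D.
A perfect twelfth spans 19 semitones, so from G#3 the target pitch is D#5.

D#5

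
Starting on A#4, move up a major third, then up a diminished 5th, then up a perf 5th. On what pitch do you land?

D#6

A#4 up a major third → C##5 (4 semitones).
Up a diminished fifth from C##5: G#5 (6 semitones up).
Up a perfect fifth from G#5: D#6 (7 semitones up).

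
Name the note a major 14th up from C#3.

The fourteenth's letter: C up seven letter names plus an octave → B.
A major fourteenth spans 23 semitones, so from C#3 the target pitch is B#4.

B#4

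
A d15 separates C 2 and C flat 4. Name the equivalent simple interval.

Take out an octave (7 from the number): 15 − 7 = 8.
That makes a diminished fifteenth a compound diminished octave — an octave plus a diminished octave.

diminished 8th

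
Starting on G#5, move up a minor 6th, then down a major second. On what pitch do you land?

D6

Up a minor sixth from G#5: E6 (8 semitones up).
A major second down from E6 is D6.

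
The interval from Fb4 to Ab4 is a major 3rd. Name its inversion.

minor 6th

The rule of nine gives the new number: 9 − 3 = 6, so a third becomes a sixth.
And major becomes minor under inversion, so we get a minor sixth.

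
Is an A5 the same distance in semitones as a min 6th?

An augmented fifth spans 8 semitones, and a minor sixth also spans 8 semitones — they're enharmonic.

Yes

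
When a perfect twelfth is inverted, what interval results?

First reduce the compound perfect twelfth to its simple form, a perfect fifth.
Inverted interval numbers add to nine, so a fifth pairs with a fourth (5 + 4 = 9).
The quality also flips — perfect stays perfect — giving a perfect fourth.

perfect fourth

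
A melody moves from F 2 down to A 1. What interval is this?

Descending from F2 to A1 is the same interval as ascending A1 to F2.
A to F spans six letter names (A-B-C-D-E-F): a sixth.
At 8 semitones, A1→F2 falls one short of a major sixth: minor.

minor sixth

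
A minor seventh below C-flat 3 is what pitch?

Counting seven letter names down from C lands on D.
Moving 10 semitones down from Cb3 (the size of a minor seventh) reaches Db2.

D-flat 2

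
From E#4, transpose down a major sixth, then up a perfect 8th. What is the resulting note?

G#4

A major sixth down from E#4 is G#3.
Up a perfect octave from G#3: G#4 (12 semitones up).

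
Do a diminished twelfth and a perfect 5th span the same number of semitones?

18 semitones (diminished twelfth) vs 7 semitones (perfect fifth): not equal.

No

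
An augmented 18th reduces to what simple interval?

A4

Subtracting seven from the interval number removes an octave: 18 − 14 = 4.
Quality carries through unchanged, so the simple form is an augmented fourth.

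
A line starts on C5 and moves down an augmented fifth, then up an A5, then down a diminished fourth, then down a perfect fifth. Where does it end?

C#4

C5 down an augmented fifth → Fb4 (8 semitones).
Up an augmented fifth from Fb4: C5 (8 semitones up).
C5 down a diminished fourth → G#4 (4 semitones).
Down a perfect fifth from G#4: C#4 (7 semitones down).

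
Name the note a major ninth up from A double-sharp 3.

Counting two letter names plus an octave up from A lands on B.
A major ninth spans 14 semitones, so from A##3 the target pitch is B##4.

B double-sharp 4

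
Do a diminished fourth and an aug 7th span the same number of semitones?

A diminished fourth spans 4 semitones; an augmented seventh spans 12 semitones. They differ by 8.

No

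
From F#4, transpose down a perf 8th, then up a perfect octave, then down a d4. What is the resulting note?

C##4

F#4 down a perfect octave → F#3 (12 semitones).
F#3 up a perfect octave → F#4 (12 semitones).
F#4 down a diminished fourth → C##4 (4 semitones).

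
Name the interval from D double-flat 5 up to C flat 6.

major 7th

D to C spans seven letter names (D-E-F-G-A-B-C), so the interval is some kind of seventh.
The major seventh spans 11 semitones, and Dbb5 to Cb6 is exactly 11 semitones — so this is a major seventh.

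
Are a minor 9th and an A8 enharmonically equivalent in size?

Yes

Both span 13 semitones: a minor ninth and an augmented octave are the same chromatic distance.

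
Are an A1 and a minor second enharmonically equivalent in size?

An augmented unison spans 1 semitone, and a minor second also spans 1 semitone — they're enharmonic.

Yes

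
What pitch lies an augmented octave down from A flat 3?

A double-flat 2

The letter stays A (same as the start), shifted an octave down.
An augmented octave is 13 semitones; 13 semitones down from Ab3 gives Abb2.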